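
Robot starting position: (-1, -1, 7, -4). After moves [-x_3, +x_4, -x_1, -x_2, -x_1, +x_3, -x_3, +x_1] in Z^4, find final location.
(-2, -2, 6, -3)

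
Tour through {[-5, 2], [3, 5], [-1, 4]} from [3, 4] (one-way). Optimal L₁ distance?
12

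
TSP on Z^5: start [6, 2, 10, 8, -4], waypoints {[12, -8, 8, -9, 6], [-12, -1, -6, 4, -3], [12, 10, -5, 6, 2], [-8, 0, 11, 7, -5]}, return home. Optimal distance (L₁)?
184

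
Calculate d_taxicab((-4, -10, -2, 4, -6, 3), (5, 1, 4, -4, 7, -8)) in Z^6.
58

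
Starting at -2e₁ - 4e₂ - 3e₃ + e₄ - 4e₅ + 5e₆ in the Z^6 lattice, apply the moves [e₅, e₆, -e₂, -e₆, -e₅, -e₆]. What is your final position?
(-2, -5, -3, 1, -4, 4)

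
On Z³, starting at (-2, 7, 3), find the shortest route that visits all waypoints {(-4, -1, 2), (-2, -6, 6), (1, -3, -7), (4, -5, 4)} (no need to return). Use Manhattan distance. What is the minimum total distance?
47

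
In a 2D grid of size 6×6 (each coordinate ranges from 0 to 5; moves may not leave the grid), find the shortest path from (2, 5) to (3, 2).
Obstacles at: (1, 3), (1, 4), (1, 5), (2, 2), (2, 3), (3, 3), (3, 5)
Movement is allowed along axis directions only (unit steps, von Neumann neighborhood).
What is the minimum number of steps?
6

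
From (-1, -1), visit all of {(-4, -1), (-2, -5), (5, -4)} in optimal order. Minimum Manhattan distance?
17
(one optimal route: (-1, -1) → (-4, -1) → (-2, -5) → (5, -4))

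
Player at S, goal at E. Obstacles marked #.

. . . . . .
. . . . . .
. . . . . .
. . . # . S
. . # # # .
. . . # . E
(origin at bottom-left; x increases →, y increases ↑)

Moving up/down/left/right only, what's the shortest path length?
2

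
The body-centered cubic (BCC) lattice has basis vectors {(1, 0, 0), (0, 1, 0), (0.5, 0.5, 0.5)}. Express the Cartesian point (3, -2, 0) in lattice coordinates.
3b₁ - 2b₂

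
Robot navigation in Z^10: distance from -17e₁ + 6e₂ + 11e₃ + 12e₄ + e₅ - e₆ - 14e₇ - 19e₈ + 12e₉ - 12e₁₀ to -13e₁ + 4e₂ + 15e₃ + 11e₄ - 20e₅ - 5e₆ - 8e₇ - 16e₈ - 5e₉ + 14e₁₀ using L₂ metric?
38.7814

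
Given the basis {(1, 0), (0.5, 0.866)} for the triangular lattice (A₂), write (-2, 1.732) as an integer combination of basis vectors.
-3b₁ + 2b₂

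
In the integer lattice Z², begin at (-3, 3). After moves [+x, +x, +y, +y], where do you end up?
(-1, 5)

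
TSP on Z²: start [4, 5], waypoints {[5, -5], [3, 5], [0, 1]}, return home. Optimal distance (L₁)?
30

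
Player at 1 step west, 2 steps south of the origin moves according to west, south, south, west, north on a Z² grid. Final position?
(-3, -3)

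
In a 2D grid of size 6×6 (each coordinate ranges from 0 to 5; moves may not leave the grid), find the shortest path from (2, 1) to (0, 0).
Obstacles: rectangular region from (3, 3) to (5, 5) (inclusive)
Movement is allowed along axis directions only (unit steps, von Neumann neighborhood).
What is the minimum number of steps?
3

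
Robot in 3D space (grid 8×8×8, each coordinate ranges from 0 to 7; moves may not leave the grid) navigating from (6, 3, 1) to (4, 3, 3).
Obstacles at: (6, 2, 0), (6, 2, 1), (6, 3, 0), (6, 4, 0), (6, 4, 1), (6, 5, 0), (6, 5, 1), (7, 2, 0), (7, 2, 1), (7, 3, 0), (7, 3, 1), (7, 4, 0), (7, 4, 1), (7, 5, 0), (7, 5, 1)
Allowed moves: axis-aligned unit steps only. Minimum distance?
4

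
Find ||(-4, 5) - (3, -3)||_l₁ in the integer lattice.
15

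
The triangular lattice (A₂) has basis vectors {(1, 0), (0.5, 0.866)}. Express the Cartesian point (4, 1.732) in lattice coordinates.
3b₁ + 2b₂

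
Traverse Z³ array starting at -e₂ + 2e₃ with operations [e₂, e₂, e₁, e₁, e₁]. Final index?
(3, 1, 2)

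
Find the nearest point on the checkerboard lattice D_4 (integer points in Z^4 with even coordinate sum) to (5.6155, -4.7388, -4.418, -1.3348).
(6, -5, -4, -1)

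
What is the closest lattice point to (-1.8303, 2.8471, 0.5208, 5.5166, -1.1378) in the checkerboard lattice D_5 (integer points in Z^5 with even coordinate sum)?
(-2, 3, 1, 5, -1)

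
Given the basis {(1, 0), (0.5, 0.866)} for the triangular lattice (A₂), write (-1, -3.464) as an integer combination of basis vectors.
b₁ - 4b₂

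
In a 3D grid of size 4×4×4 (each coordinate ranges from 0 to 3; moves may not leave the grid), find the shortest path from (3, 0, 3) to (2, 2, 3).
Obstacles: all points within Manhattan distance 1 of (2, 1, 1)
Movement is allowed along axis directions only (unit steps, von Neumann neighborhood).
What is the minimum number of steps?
3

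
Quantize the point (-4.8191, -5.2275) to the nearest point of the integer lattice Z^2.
(-5, -5)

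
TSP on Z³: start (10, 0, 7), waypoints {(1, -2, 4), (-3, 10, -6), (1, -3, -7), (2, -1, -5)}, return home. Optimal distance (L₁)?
82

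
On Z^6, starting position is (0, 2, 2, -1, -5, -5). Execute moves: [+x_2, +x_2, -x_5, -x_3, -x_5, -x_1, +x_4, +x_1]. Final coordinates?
(0, 4, 1, 0, -7, -5)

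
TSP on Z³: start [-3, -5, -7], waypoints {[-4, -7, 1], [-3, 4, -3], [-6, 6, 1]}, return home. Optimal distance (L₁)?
48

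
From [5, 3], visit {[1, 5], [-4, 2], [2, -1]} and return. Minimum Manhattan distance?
30
(one optimal route: (5, 3) → (1, 5) → (-4, 2) → (2, -1) → (5, 3))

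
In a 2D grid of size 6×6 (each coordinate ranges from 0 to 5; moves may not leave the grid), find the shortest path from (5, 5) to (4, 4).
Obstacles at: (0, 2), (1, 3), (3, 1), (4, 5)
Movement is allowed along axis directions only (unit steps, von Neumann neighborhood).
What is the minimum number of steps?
2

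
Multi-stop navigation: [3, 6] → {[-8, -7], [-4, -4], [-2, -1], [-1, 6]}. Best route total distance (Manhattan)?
24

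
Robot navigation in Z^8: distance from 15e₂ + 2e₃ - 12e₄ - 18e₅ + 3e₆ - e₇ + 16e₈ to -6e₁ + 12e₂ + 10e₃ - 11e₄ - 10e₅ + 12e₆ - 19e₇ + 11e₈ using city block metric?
58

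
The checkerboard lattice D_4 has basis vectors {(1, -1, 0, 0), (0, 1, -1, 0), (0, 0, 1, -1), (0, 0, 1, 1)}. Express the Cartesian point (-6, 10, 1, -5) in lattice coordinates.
-6b₁ + 4b₂ + 5b₃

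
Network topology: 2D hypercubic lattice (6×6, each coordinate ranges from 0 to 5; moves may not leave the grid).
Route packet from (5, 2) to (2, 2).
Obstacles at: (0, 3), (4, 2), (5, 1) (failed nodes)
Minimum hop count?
5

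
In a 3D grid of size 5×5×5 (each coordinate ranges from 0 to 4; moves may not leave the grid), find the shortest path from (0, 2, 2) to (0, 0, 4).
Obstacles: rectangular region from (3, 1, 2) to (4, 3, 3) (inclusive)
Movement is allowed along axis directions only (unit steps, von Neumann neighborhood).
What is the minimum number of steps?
4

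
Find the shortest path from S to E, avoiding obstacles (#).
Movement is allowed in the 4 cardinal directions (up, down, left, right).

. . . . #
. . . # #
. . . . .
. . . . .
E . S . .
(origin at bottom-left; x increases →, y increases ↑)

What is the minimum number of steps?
2
(one shortest path: (2, 0) → (1, 0) → (0, 0))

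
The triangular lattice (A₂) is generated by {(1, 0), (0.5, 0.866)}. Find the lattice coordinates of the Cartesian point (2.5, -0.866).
3b₁ - b₂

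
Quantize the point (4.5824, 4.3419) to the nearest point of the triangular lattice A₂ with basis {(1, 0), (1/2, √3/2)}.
(4.5, 4.33)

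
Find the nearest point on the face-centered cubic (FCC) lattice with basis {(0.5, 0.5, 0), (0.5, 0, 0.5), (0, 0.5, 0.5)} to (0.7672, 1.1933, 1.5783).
(0.5, 1, 1.5)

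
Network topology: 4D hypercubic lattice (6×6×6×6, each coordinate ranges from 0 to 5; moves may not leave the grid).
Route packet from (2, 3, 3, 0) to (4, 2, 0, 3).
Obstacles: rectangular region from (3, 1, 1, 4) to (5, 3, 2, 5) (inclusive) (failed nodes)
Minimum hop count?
9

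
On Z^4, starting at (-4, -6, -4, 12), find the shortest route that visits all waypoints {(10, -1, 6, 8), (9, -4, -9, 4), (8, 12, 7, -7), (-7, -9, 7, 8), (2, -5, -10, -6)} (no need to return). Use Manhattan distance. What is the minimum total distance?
130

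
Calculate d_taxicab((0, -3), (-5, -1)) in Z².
7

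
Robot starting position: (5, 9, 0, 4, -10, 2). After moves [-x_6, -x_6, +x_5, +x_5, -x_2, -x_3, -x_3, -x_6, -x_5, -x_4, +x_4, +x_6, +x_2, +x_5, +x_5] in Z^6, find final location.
(5, 9, -2, 4, -7, 0)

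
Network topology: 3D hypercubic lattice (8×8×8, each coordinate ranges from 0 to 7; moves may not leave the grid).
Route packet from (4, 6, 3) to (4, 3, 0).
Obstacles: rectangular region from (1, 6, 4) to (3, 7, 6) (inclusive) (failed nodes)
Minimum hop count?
6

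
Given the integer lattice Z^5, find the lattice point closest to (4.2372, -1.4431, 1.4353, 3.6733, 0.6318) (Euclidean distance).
(4, -1, 1, 4, 1)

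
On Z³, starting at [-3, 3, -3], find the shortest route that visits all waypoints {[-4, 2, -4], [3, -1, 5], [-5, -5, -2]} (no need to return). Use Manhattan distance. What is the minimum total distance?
32
(one optimal route: (-3, 3, -3) → (-4, 2, -4) → (-5, -5, -2) → (3, -1, 5))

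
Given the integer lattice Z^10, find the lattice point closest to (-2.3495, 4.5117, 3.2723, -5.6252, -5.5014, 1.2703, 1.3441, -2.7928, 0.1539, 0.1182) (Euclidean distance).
(-2, 5, 3, -6, -6, 1, 1, -3, 0, 0)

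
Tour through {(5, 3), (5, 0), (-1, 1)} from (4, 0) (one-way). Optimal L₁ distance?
12
(one optimal route: (4, 0) → (5, 0) → (5, 3) → (-1, 1))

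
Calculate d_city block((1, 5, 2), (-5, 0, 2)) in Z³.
11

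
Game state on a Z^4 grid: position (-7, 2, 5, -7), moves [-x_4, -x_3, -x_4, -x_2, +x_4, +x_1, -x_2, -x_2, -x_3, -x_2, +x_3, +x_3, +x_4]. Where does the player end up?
(-6, -2, 5, -7)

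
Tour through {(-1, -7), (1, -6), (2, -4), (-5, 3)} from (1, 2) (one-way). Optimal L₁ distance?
27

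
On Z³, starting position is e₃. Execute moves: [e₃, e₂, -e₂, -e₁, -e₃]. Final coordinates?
(-1, 0, 1)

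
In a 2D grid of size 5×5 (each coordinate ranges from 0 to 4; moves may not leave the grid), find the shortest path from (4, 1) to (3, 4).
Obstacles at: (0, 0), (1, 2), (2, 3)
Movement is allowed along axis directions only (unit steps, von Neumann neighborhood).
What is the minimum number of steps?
4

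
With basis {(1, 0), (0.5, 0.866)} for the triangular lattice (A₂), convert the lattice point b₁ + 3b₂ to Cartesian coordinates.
(2.5, 2.598)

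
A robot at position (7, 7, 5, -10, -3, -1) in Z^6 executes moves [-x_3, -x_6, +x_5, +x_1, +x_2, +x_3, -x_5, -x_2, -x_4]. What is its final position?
(8, 7, 5, -11, -3, -2)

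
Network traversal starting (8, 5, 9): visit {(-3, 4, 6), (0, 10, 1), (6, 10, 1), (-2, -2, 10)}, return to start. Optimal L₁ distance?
64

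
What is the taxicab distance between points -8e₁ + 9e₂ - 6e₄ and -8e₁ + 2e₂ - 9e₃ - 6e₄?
16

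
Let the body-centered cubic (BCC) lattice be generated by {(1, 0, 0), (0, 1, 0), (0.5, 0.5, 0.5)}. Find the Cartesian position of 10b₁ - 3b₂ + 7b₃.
(13.5, 0.5, 3.5)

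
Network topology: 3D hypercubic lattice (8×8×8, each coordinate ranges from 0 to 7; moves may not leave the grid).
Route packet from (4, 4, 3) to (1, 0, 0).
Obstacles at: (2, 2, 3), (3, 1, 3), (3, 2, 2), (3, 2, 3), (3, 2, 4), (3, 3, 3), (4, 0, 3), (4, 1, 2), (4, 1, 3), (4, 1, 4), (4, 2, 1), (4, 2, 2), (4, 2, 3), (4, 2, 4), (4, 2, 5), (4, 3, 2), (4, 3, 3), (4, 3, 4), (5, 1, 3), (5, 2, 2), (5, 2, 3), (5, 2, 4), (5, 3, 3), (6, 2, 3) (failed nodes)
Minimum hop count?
10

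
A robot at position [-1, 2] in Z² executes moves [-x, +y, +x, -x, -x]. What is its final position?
(-3, 3)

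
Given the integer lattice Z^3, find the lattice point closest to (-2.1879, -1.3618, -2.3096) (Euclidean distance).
(-2, -1, -2)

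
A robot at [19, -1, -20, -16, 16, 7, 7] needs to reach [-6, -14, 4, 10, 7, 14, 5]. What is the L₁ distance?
106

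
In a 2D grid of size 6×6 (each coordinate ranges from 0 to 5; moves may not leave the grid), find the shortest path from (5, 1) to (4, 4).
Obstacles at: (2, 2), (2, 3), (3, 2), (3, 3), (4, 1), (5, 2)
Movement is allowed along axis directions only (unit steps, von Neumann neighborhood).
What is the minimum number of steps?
12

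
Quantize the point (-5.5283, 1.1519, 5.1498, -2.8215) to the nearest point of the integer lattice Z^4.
(-6, 1, 5, -3)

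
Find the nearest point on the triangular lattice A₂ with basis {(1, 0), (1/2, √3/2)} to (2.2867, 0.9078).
(2.5, 0.866)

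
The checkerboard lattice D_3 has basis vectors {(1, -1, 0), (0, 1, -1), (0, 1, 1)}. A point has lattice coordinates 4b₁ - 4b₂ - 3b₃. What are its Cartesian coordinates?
(4, -11, 1)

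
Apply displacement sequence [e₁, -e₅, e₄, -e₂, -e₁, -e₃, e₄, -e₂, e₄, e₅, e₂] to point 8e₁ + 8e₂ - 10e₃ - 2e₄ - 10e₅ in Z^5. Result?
(8, 7, -11, 1, -10)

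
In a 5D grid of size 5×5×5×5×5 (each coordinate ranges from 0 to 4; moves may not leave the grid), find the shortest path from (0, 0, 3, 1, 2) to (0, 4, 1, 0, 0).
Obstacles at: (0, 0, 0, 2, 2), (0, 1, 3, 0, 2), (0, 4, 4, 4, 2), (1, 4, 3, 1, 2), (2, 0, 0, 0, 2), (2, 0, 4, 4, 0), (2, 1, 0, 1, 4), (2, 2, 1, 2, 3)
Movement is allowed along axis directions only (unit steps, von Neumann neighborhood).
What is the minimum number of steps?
9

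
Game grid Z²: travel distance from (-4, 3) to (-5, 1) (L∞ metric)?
2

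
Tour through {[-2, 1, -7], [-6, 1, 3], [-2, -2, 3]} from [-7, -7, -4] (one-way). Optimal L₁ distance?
36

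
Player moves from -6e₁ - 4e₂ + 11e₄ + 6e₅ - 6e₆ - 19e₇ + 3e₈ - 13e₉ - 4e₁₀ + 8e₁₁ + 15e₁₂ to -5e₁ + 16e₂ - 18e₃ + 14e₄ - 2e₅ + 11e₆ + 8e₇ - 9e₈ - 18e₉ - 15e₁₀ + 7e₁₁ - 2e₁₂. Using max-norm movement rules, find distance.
27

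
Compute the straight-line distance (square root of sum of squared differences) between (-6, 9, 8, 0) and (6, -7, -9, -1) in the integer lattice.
26.2679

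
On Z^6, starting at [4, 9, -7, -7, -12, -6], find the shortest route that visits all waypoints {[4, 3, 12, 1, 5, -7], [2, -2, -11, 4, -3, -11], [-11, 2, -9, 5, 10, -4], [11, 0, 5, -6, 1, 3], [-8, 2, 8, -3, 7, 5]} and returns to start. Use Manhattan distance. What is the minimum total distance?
246
(one optimal route: (4, 9, -7, -7, -12, -6) → (4, 3, 12, 1, 5, -7) → (11, 0, 5, -6, 1, 3) → (-8, 2, 8, -3, 7, 5) → (-11, 2, -9, 5, 10, -4) → (2, -2, -11, 4, -3, -11) → (4, 9, -7, -7, -12, -6))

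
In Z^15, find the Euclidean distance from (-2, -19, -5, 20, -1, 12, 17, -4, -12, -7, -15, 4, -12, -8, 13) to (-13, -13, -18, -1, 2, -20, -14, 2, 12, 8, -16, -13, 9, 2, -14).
71.8192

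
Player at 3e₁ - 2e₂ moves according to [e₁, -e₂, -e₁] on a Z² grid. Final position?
(3, -3)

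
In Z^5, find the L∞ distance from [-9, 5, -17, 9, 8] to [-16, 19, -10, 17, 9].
14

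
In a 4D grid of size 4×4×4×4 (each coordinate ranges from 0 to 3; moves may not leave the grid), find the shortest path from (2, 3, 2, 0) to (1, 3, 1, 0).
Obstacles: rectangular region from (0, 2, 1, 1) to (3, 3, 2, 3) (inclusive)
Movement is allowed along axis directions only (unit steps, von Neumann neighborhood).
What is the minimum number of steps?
2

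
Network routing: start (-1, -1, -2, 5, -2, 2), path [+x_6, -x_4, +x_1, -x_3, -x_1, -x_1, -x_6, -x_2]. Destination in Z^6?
(-2, -2, -3, 4, -2, 2)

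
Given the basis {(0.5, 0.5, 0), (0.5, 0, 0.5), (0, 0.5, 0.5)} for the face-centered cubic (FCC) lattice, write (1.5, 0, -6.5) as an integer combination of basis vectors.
8b₁ - 5b₂ - 8b₃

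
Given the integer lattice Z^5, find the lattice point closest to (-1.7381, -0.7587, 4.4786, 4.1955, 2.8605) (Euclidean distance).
(-2, -1, 4, 4, 3)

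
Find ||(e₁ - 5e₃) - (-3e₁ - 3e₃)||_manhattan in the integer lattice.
6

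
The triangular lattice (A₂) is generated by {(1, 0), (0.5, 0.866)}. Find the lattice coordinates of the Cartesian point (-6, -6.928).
-2b₁ - 8b₂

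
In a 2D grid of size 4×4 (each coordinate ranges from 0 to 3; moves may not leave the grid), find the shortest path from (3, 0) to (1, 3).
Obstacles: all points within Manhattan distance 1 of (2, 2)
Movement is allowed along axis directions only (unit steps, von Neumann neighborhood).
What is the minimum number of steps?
7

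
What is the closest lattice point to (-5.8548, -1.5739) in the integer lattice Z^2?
(-6, -2)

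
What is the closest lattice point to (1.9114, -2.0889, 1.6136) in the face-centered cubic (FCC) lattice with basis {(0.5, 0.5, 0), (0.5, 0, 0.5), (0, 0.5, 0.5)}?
(2, -2, 2)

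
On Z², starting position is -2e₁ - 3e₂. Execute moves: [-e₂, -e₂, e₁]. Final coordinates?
(-1, -5)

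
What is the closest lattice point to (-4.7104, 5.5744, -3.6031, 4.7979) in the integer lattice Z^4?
(-5, 6, -4, 5)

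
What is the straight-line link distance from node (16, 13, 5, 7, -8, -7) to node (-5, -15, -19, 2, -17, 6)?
45.5631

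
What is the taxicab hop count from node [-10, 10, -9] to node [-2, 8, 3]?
22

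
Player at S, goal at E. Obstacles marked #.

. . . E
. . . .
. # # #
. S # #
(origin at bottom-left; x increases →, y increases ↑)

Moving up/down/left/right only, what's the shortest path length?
7
(one shortest path: (1, 0) → (0, 0) → (0, 1) → (0, 2) → (1, 2) → (2, 2) → (3, 2) → (3, 3))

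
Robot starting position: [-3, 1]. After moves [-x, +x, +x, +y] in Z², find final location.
(-2, 2)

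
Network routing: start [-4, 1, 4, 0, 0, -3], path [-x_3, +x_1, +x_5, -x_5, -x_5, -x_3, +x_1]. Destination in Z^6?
(-2, 1, 2, 0, -1, -3)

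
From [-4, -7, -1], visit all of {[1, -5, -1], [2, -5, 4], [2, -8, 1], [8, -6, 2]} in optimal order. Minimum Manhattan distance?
28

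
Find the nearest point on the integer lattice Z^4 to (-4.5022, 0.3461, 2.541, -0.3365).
(-5, 0, 3, 0)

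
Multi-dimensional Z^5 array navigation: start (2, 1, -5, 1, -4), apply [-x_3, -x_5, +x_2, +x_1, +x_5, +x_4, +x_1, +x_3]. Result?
(4, 2, -5, 2, -4)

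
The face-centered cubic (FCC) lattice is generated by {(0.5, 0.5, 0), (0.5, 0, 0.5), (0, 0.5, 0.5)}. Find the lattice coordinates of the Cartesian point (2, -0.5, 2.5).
-b₁ + 5b₂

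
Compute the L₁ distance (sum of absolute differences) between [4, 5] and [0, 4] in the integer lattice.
5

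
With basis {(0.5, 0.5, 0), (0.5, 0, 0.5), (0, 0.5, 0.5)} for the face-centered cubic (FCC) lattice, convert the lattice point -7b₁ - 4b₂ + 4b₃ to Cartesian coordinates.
(-5.5, -1.5, 0)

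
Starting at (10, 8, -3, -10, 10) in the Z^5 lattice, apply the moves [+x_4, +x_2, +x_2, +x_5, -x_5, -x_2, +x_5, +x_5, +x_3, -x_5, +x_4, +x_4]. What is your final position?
(10, 9, -2, -7, 11)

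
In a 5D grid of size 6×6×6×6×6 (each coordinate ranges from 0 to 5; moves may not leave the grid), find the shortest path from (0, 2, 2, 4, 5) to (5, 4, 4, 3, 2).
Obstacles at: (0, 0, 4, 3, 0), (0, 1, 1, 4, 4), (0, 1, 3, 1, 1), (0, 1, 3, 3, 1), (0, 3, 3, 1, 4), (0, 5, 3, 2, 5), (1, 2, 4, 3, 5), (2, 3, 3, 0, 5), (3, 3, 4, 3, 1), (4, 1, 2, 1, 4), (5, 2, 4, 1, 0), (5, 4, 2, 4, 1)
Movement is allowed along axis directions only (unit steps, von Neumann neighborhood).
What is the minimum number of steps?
13
(one shortest path: (0, 2, 2, 4, 5) → (1, 2, 2, 4, 5) → (2, 2, 2, 4, 5) → (3, 2, 2, 4, 5) → (4, 2, 2, 4, 5) → (5, 2, 2, 4, 5) → (5, 3, 2, 4, 5) → (5, 4, 2, 4, 5) → (5, 4, 3, 4, 5) → (5, 4, 4, 4, 5) → (5, 4, 4, 3, 5) → (5, 4, 4, 3, 4) → (5, 4, 4, 3, 3) → (5, 4, 4, 3, 2))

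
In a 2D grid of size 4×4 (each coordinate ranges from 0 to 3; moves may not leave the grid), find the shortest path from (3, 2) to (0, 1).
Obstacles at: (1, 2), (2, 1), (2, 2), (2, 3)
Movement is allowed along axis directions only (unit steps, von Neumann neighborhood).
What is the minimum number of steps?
6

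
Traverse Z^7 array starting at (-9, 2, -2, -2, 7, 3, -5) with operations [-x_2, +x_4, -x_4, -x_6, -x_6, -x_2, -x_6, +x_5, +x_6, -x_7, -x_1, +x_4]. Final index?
(-10, 0, -2, -1, 8, 1, -6)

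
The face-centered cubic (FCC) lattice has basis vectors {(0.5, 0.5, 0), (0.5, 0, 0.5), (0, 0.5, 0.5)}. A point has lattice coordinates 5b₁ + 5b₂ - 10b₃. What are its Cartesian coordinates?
(5, -2.5, -2.5)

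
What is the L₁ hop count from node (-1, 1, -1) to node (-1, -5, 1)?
8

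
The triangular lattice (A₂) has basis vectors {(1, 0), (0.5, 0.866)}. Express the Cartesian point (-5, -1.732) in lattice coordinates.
-4b₁ - 2b₂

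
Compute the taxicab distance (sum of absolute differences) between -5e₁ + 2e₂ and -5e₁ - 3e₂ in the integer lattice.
5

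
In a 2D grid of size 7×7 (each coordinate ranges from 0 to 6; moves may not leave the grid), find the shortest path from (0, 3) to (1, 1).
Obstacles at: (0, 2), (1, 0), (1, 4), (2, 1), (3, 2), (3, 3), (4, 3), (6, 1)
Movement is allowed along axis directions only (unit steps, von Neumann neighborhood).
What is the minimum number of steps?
3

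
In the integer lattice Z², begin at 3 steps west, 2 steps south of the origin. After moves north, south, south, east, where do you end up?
(-2, -3)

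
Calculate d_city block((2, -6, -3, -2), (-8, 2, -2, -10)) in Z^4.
27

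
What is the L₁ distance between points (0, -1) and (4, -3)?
6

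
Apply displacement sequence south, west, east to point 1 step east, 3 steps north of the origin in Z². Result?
(1, 2)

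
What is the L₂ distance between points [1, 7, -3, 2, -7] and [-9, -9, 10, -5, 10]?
29.3769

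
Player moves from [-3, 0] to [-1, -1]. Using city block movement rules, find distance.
3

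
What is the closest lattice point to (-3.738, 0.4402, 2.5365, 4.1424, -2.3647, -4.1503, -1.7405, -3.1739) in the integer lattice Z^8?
(-4, 0, 3, 4, -2, -4, -2, -3)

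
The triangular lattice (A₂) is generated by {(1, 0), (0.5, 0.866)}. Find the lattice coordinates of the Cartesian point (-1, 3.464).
-3b₁ + 4b₂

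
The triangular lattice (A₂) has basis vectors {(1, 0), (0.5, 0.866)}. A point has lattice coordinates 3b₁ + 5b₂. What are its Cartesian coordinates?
(5.5, 4.33)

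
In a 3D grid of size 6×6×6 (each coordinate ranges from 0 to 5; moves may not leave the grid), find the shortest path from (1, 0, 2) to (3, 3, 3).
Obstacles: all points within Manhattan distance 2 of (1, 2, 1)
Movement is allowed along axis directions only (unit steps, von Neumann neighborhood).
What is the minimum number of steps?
6
(one shortest path: (1, 0, 2) → (2, 0, 2) → (3, 0, 2) → (3, 1, 2) → (3, 2, 2) → (3, 3, 2) → (3, 3, 3))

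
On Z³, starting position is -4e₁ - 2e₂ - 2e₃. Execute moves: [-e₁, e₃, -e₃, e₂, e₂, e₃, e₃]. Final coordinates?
(-5, 0, 0)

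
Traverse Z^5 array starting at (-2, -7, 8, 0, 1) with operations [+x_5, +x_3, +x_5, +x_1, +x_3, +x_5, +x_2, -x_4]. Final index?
(-1, -6, 10, -1, 4)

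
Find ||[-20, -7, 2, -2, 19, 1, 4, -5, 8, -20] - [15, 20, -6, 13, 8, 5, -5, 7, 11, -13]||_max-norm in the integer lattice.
35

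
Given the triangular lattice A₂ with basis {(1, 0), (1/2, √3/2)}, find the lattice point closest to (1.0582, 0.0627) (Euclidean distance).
(1, 0)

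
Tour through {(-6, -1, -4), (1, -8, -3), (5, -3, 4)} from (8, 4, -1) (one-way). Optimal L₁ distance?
46
(one optimal route: (8, 4, -1) → (5, -3, 4) → (1, -8, -3) → (-6, -1, -4))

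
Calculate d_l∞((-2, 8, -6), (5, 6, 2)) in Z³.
8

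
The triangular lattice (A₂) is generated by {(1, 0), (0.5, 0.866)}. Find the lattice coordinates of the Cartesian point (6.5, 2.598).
5b₁ + 3b₂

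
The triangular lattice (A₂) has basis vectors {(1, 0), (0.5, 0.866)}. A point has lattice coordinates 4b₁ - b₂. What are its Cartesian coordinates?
(3.5, -0.866)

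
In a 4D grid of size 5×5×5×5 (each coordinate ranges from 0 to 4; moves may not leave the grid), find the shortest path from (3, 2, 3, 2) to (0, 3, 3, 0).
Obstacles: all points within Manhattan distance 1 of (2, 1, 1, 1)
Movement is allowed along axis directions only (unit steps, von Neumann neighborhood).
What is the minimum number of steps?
6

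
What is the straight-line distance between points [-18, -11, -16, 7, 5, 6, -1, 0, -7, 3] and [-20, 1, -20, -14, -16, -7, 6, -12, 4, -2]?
39.4208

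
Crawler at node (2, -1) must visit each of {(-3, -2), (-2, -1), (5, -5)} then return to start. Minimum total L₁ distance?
24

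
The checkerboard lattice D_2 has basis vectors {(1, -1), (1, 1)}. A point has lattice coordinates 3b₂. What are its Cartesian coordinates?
(3, 3)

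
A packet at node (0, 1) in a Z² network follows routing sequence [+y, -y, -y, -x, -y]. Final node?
(-1, -1)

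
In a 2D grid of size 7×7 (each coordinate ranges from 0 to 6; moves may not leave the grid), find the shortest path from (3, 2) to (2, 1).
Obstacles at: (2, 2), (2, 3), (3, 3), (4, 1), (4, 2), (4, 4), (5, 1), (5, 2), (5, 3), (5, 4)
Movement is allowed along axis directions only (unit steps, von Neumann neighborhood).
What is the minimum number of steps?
2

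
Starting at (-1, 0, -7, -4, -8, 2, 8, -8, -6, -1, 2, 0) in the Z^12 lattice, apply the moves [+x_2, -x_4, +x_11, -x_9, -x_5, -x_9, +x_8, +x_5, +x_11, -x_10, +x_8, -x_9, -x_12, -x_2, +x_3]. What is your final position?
(-1, 0, -6, -5, -8, 2, 8, -6, -9, -2, 4, -1)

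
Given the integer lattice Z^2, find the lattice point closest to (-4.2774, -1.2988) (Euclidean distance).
(-4, -1)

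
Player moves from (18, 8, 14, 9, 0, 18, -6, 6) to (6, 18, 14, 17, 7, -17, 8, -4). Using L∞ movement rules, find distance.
35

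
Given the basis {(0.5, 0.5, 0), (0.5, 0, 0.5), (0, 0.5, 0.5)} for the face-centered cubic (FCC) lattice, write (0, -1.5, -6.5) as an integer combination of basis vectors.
5b₁ - 5b₂ - 8b₃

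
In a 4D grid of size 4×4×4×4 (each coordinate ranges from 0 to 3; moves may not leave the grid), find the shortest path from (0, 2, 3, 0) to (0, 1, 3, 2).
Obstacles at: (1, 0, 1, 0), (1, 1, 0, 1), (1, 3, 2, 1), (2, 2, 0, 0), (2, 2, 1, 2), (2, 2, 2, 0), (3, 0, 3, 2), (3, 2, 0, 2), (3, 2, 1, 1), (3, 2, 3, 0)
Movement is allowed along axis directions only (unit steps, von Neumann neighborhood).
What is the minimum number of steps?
3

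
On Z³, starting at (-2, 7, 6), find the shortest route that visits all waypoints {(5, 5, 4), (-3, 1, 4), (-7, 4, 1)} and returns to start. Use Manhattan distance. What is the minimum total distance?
46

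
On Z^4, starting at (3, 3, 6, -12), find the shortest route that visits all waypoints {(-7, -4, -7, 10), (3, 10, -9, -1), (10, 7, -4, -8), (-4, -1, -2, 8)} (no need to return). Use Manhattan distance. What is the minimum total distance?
94
(one optimal route: (3, 3, 6, -12) → (10, 7, -4, -8) → (3, 10, -9, -1) → (-4, -1, -2, 8) → (-7, -4, -7, 10))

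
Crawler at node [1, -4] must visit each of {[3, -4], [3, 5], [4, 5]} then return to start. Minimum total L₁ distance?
24
(one optimal route: (1, -4) → (3, -4) → (3, 5) → (4, 5) → (1, -4))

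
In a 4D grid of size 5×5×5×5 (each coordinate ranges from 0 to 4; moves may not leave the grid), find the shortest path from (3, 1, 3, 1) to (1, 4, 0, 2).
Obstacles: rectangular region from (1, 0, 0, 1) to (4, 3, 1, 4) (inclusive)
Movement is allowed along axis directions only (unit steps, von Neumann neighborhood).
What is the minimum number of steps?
9
(one shortest path: (3, 1, 3, 1) → (2, 1, 3, 1) → (1, 1, 3, 1) → (1, 2, 3, 1) → (1, 3, 3, 1) → (1, 4, 3, 1) → (1, 4, 2, 1) → (1, 4, 1, 1) → (1, 4, 0, 1) → (1, 4, 0, 2))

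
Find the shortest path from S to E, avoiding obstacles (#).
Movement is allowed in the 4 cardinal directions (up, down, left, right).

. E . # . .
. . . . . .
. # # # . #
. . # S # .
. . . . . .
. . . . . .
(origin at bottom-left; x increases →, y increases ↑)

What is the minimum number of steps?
9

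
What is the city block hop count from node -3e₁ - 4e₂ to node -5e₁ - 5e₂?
3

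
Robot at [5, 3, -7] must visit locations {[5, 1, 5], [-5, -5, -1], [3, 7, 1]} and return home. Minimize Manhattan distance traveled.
72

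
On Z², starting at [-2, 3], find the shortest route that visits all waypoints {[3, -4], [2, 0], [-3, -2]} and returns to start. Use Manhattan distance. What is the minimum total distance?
26
(one optimal route: (-2, 3) → (2, 0) → (3, -4) → (-3, -2) → (-2, 3))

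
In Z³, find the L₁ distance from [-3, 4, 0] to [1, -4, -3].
15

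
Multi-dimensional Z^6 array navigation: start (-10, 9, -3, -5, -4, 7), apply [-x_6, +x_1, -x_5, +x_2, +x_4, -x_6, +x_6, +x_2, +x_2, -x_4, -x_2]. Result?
(-9, 11, -3, -5, -5, 6)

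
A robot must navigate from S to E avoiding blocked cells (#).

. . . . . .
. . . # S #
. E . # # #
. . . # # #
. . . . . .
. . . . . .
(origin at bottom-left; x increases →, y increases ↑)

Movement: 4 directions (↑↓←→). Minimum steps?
6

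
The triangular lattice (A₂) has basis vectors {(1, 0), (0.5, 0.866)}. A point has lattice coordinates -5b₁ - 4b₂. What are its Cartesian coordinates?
(-7, -3.464)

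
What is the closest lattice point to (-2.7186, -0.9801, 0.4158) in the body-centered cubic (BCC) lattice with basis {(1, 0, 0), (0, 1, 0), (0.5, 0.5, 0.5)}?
(-3, -1, 0)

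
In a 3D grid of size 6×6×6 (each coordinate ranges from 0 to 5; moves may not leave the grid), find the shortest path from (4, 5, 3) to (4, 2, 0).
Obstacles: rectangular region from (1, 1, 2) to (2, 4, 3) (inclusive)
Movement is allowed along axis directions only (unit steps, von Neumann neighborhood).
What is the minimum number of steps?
6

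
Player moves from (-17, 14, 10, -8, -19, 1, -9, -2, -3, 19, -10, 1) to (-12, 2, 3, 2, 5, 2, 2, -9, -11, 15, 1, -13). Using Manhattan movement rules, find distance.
114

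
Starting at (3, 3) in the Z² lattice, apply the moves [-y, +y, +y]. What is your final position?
(3, 4)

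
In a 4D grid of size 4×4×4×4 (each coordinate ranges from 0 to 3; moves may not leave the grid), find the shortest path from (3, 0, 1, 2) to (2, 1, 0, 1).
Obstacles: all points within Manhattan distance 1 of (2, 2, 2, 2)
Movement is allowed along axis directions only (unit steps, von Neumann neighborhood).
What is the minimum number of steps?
4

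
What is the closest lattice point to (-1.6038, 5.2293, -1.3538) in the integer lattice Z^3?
(-2, 5, -1)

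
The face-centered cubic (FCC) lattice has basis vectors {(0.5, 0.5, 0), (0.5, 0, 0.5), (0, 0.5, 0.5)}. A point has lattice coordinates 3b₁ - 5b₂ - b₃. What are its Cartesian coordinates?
(-1, 1, -3)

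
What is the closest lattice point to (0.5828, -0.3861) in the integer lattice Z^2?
(1, 0)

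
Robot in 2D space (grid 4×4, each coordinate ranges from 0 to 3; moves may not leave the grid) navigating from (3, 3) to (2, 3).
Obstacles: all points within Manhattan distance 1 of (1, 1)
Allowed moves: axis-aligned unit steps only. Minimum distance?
1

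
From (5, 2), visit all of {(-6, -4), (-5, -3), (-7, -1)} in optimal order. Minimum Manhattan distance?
21
(one optimal route: (5, 2) → (-5, -3) → (-6, -4) → (-7, -1))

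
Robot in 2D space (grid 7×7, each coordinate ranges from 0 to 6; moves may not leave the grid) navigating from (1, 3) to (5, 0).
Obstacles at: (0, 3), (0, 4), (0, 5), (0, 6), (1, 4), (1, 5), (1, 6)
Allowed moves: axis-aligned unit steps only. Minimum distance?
7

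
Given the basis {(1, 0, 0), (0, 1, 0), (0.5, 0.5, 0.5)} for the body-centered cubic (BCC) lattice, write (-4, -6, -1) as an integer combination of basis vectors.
-3b₁ - 5b₂ - 2b₃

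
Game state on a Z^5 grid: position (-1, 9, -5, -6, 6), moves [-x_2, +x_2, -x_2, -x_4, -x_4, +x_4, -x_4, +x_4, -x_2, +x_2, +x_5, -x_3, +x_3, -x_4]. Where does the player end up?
(-1, 8, -5, -8, 7)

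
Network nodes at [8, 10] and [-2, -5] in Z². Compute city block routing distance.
25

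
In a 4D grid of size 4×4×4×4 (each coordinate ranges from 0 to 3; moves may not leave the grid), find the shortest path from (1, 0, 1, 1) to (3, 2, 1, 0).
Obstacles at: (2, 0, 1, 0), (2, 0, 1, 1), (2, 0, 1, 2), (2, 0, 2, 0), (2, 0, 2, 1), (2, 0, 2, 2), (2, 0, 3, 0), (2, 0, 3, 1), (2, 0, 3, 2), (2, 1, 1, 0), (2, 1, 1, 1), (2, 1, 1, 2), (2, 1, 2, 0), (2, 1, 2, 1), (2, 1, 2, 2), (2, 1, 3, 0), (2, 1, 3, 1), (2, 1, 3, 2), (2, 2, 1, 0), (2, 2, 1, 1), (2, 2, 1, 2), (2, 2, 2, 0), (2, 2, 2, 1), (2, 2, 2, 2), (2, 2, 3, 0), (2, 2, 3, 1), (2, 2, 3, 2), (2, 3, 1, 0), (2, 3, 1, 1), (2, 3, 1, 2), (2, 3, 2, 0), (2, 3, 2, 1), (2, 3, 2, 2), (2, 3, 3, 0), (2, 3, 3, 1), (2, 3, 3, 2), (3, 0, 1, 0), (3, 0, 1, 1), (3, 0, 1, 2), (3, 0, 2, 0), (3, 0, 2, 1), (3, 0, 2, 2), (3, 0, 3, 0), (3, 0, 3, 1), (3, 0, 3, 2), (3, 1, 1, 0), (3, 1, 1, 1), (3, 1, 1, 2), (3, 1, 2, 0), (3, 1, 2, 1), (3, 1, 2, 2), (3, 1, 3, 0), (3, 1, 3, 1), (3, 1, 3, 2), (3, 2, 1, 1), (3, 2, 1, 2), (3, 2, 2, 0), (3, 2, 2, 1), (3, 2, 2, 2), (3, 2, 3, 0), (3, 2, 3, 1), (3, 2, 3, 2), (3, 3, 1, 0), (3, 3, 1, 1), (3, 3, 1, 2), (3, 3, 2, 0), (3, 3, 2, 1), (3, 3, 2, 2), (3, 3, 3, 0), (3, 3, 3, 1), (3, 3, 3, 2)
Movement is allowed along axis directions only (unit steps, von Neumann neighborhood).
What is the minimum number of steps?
7
(one shortest path: (1, 0, 1, 1) → (1, 1, 1, 1) → (1, 2, 1, 1) → (1, 2, 0, 1) → (2, 2, 0, 1) → (3, 2, 0, 1) → (3, 2, 0, 0) → (3, 2, 1, 0))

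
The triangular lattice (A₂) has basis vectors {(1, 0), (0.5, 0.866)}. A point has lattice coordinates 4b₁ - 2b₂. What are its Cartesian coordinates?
(3, -1.732)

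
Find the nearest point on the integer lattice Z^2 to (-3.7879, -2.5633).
(-4, -3)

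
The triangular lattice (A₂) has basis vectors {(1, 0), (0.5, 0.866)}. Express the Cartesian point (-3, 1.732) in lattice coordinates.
-4b₁ + 2b₂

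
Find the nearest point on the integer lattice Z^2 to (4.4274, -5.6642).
(4, -6)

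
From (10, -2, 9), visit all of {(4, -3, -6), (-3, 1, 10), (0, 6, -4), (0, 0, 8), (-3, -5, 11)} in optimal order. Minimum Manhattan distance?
64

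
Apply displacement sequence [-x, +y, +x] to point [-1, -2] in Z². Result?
(-1, -1)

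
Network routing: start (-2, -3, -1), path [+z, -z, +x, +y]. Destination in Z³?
(-1, -2, -1)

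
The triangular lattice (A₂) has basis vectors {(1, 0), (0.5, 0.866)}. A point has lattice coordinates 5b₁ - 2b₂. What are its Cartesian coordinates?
(4, -1.732)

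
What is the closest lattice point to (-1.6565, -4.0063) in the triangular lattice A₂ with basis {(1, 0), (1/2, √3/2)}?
(-1.5, -4.33)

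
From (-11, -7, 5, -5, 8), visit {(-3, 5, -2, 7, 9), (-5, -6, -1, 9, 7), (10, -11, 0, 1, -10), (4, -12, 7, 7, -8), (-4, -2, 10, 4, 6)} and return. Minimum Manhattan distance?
186
(one optimal route: (-11, -7, 5, -5, 8) → (-5, -6, -1, 9, 7) → (-3, 5, -2, 7, 9) → (-4, -2, 10, 4, 6) → (4, -12, 7, 7, -8) → (10, -11, 0, 1, -10) → (-11, -7, 5, -5, 8))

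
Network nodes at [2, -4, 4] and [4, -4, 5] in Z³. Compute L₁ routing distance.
3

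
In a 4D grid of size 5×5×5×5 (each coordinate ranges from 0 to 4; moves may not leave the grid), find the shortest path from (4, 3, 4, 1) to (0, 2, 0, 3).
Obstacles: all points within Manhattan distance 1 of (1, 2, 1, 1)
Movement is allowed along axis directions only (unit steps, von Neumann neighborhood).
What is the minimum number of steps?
11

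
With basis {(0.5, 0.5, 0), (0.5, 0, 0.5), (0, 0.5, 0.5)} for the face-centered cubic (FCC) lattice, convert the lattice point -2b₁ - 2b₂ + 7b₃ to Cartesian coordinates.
(-2, 2.5, 2.5)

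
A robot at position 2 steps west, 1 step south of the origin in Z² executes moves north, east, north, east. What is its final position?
(0, 1)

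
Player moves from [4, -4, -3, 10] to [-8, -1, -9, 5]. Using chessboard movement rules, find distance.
12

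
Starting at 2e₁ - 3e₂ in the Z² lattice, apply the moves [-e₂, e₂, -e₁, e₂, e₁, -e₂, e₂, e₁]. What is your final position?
(3, -2)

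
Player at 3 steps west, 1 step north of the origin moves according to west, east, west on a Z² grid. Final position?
(-4, 1)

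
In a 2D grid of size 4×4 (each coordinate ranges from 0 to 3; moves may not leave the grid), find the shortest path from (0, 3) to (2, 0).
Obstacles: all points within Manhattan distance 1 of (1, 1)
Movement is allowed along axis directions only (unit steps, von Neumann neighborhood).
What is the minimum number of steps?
7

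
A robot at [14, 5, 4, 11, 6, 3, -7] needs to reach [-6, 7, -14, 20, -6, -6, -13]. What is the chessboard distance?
20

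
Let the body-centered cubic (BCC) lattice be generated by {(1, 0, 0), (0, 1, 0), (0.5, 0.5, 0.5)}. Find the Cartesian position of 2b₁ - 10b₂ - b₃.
(1.5, -10.5, -0.5)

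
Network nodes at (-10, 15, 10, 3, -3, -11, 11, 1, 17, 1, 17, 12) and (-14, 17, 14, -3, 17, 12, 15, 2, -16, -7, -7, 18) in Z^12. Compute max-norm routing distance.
33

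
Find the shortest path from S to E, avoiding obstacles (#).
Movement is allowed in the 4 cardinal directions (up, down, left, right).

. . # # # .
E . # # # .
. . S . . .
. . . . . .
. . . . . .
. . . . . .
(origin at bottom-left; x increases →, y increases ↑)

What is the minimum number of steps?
3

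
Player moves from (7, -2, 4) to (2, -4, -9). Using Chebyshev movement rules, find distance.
13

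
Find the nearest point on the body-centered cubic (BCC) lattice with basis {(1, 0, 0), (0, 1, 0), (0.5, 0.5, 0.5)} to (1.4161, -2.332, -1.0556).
(1.5, -2.5, -1.5)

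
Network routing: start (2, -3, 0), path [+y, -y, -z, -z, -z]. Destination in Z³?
(2, -3, -3)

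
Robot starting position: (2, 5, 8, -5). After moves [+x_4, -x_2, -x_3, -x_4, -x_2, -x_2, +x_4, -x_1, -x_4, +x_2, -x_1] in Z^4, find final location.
(0, 3, 7, -5)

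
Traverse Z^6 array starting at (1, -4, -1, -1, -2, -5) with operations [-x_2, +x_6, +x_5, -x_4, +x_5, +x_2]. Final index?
(1, -4, -1, -2, 0, -4)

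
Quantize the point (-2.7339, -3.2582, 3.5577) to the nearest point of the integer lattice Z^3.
(-3, -3, 4)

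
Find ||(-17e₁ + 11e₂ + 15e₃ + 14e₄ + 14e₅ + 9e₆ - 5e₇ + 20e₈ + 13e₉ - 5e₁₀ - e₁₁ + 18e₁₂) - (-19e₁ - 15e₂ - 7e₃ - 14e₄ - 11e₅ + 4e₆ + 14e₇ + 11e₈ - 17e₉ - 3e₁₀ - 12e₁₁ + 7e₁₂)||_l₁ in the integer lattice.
190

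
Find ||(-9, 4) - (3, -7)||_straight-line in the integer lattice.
16.2788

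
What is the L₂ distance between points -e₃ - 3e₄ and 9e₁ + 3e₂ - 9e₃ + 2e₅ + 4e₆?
13.5277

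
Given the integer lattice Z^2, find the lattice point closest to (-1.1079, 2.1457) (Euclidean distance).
(-1, 2)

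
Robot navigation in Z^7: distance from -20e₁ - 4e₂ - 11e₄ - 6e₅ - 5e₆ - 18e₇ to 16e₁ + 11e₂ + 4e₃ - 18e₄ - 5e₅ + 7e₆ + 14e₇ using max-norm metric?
36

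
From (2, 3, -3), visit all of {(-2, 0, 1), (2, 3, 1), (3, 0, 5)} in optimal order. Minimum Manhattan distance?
20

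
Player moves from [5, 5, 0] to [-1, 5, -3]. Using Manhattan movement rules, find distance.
9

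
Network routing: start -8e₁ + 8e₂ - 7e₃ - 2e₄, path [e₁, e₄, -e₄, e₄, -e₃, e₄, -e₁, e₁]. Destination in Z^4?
(-7, 8, -8, 0)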